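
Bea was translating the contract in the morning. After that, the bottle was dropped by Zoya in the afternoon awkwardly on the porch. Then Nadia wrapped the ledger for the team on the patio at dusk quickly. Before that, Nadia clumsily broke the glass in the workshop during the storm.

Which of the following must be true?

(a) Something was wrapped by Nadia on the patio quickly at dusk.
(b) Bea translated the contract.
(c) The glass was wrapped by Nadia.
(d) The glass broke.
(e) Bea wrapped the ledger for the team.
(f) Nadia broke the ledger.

(a), (d)

(a) Entailed — every conjunct here is already in the original wrapping event.
(b) Not entailed — 'was translating' is progressive on an accomplishment; it does not entail the completed 'translated'.
(c) Not entailed — Nadia wrapped the ledger, not the glass; the glass belongs to the breaking event.
(d) Entailed — 'Nadia broke the glass' is causative; it entails the inchoative 'the glass broke'.
(e) Not entailed — the passage has Nadia wrapping the ledger, not Bea.
(f) Not entailed — Nadia broke the glass, not the ledger; the ledger belongs to the wrapping event.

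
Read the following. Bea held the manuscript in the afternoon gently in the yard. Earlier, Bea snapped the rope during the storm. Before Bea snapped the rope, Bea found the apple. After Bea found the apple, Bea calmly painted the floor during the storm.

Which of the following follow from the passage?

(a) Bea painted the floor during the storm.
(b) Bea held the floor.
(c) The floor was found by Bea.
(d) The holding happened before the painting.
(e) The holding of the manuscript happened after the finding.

(a), (e)

(a) Entailed — every conjunct here is already in the original painting event.
(b) Not entailed — Bea held the manuscript, not the floor; the floor belongs to the painting event.
(c) Not entailed — Bea found the apple, not the floor; the floor belongs to the painting event.
(d) Not entailed — the narrative doesn't order the holding relative to the painting.
(e) Entailed — the narrative places the finding before the holding.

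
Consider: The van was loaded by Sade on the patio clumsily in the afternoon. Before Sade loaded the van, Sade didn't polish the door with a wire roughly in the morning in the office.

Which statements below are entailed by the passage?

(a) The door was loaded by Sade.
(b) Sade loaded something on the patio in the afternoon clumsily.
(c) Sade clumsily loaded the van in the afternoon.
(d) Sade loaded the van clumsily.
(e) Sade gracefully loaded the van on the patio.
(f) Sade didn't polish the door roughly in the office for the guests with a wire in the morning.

(b), (c), (d), (f)

(a) Not entailed — Sade loaded the van, not the door; the door belongs to the polishing event.
(b) Entailed — every conjunct here is already in the original loading event.
(c) Entailed — every conjunct here is already in the original loading event.
(d) Entailed — dropping 'in the afternoon', 'on the patio' leaves a sub-description the original still satisfies.
(e) Not entailed — 'gracefully' adds a manner not in (and inconsistent with) the original.
(f) Entailed — under negation, adding a further restriction is entailed: if no such polishing event occurred, none occurred for the guests either.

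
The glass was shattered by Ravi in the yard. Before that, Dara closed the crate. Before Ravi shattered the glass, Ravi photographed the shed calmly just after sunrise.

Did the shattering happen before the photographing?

The narrative orders the photographing before the shattering.

no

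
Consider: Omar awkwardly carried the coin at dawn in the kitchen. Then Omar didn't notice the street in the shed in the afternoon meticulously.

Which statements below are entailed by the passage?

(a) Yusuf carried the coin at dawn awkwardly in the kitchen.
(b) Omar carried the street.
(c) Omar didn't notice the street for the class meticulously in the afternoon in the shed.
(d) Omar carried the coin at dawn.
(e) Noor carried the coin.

(a) Not entailed — the passage has Omar carrying the coin, not Yusuf.
(b) Not entailed — Omar carried the coin, not the street; the street belongs to the noticing event.
(c) Entailed — under negation, adding a further restriction is entailed: if no such noticing event occurred, none occurred for the class either.
(d) Entailed — every conjunct here is already in the original carrying event.
(e) Not entailed — the passage has Omar carrying the coin, not Noor.

(c), (d)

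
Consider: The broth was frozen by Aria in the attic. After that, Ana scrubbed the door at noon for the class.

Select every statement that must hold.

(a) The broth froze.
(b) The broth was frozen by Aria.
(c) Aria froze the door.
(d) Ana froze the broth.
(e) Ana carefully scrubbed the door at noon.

(a), (b)

(a) Entailed — 'Aria froze the broth' is causative; it entails the inchoative 'the broth froze'.
(b) Entailed — every conjunct here is already in the original freezing event.
(c) Not entailed — Aria froze the broth, not the door; the door belongs to the scrubbing event.
(d) Not entailed — the passage has Aria freezing the broth, not Ana.
(e) Not entailed — 'carefully' adds information not in the original event.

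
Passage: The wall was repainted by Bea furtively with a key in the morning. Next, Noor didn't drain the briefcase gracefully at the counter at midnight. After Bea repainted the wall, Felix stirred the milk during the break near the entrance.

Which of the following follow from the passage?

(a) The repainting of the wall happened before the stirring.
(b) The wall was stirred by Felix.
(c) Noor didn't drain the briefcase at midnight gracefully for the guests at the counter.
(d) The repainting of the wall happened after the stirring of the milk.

(a) Entailed — the narrative places the repainting before the stirring.
(b) Not entailed — Felix stirred the milk, not the wall; the wall belongs to the repainting event.
(c) Entailed — under negation, adding a further restriction is entailed: if no such draining event occurred, none occurred for the guests either.
(d) Not entailed — the narrative places the repainting before the stirring, not after.

(a), (c)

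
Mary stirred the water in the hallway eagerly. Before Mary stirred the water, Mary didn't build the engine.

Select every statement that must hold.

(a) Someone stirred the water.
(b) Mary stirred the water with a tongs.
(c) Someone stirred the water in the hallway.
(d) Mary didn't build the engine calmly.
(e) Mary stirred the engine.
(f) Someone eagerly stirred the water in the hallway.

(a), (c), (d), (f)

(a) Entailed — dropping 'eagerly', 'in the hallway' and generalizing the agent leaves a sub-description the original still satisfies.
(b) Not entailed — 'with a tongs' adds information not in the original event.
(c) Entailed — this follows by dropping conjuncts from the stirring event's description.
(d) Entailed — under negation, adding a further restriction is entailed: if no such building event occurred, none occurred calmly either.
(e) Not entailed — Mary stirred the water, not the engine; the engine belongs to the building event.
(f) Entailed — this follows by dropping conjuncts from the stirring event's description.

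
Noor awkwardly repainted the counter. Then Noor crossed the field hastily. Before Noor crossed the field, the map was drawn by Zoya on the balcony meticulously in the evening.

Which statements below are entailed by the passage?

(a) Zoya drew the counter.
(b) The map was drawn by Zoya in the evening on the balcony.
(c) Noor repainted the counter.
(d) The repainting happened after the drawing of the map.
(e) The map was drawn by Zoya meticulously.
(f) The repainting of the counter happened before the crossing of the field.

(a) Not entailed — Zoya drew the map, not the counter; the counter belongs to the repainting event.
(b) Entailed — this follows by dropping conjuncts from the drawing event's description.
(c) Entailed — dropping 'awkwardly' leaves a sub-description the original still satisfies.
(d) Not entailed — the narrative doesn't order the drawing relative to the repainting.
(e) Entailed — this follows by dropping conjuncts from the drawing event's description.
(f) Entailed — the narrative places the repainting before the crossing.

(b), (c), (e), (f)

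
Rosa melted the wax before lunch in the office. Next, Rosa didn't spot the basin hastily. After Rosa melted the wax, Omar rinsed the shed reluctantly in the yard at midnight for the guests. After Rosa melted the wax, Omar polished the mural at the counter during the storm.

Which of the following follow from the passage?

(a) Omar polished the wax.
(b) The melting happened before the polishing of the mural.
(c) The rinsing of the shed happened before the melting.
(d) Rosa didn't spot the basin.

(b)

(a) Not entailed — Omar polished the mural, not the wax; the wax belongs to the melting event.
(b) Entailed — the narrative places the melting before the polishing.
(c) Not entailed — the narrative places the melting before the rinsing, not after.
(d) Not entailed — dropping 'hastily' under negation is not valid — the original leaves open that Rosa spotted the basin some other way.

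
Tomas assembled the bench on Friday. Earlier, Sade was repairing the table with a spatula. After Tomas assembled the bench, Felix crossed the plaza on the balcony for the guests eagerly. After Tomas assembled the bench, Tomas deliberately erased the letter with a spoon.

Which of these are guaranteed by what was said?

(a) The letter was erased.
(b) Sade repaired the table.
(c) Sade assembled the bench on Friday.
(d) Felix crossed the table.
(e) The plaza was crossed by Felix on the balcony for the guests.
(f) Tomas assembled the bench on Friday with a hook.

(a), (e)

(a) Entailed — dropping 'deliberately', 'with a spoon' and generalizing the agent leaves a sub-description the original still satisfies.
(b) Not entailed — 'was repairing' is progressive on an accomplishment; it does not entail the completed 'repaired'.
(c) Not entailed — the passage has Tomas assembling the bench, not Sade.
(d) Not entailed — Felix crossed the plaza, not the table; the table belongs to the repairing event.
(e) Entailed — dropping 'eagerly' leaves a sub-description the original still satisfies.
(f) Not entailed — 'with a hook' adds information not in the original event.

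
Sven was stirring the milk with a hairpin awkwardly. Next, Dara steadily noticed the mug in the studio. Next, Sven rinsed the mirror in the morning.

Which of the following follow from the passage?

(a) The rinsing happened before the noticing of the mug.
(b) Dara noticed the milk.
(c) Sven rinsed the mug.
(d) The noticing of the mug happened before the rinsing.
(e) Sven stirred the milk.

(a) Not entailed — the narrative places the noticing before the rinsing, not after.
(b) Not entailed — Dara noticed the mug, not the milk; the milk belongs to the stirring event.
(c) Not entailed — Sven rinsed the mirror, not the mug; the mug belongs to the noticing event.
(d) Entailed — the narrative places the noticing before the rinsing.
(e) Entailed — 'stir' is an activity; 'was stirring' entails that some stirring happened, so 'stirred' holds.

(d), (e)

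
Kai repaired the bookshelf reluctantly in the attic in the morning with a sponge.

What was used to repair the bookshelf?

a sponge

'with a sponge' marks the instrument of the repairing event.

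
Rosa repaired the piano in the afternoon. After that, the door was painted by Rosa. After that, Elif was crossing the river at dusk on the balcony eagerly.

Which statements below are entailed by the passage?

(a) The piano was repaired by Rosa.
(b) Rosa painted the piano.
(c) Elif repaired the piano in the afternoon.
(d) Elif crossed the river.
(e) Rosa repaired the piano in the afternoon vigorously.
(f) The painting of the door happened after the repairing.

(a) Entailed — the original entails any weakening of itself; this just drops 'in the afternoon'.
(b) Not entailed — Rosa painted the door, not the piano; the piano belongs to the repairing event.
(c) Not entailed — the passage has Rosa repairing the piano, not Elif.
(d) Not entailed — 'was crossing' is progressive on an accomplishment; it does not entail the completed 'crossed'.
(e) Not entailed — 'vigorously' adds information not in the original event.
(f) Entailed — the narrative places the repairing before the painting.

(a), (f)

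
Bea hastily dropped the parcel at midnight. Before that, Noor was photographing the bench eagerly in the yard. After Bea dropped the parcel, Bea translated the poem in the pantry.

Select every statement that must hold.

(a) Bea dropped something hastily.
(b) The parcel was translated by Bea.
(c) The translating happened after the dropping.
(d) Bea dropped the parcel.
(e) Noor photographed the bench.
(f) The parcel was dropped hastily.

(a) Entailed — this follows by dropping conjuncts from the dropping event's description.
(b) Not entailed — Bea translated the poem, not the parcel; the parcel belongs to the dropping event.
(c) Entailed — the narrative places the dropping before the translating.
(d) Entailed — every conjunct here is already in the original dropping event.
(e) Not entailed — 'was photographing' is progressive on an accomplishment; it does not entail the completed 'photographed'.
(f) Entailed — dropping 'at midnight' and generalizing the agent leaves a sub-description the original still satisfies.

(a), (c), (d), (f)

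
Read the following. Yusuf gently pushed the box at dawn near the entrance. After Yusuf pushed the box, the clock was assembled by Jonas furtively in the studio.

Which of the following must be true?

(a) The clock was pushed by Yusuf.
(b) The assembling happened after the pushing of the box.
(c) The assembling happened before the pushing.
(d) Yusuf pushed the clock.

(b)

(a) Not entailed — Yusuf pushed the box, not the clock; the clock belongs to the assembling event.
(b) Entailed — the narrative places the pushing before the assembling.
(c) Not entailed — the narrative places the pushing before the assembling, not after.
(d) Not entailed — Yusuf pushed the box, not the clock; the clock belongs to the assembling event.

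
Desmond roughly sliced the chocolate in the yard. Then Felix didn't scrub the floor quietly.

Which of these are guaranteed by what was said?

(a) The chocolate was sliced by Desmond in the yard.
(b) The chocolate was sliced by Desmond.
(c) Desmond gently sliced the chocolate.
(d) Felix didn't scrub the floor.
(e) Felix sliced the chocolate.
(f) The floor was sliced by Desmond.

(a), (b)

(a) Entailed — this follows by dropping conjuncts from the slicing event's description.
(b) Entailed — every conjunct here is already in the original slicing event.
(c) Not entailed — 'gently' adds a manner not in (and inconsistent with) the original.
(d) Not entailed — dropping 'quietly' under negation is not valid — the original leaves open that Felix scrubbed the floor some other way.
(e) Not entailed — the passage has Desmond slicing the chocolate, not Felix.
(f) Not entailed — Desmond sliced the chocolate, not the floor; the floor belongs to the scrubbing event.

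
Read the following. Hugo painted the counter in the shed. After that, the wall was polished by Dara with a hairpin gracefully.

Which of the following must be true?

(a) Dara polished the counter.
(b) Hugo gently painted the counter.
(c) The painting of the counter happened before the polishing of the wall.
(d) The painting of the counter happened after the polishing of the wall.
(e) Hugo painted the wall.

(a) Not entailed — Dara polished the wall, not the counter; the counter belongs to the painting event.
(b) Not entailed — 'gently' adds information not in the original event.
(c) Entailed — the narrative places the painting before the polishing.
(d) Not entailed — the narrative places the painting before the polishing, not after.
(e) Not entailed — Hugo painted the counter, not the wall; the wall belongs to the polishing event.

(c)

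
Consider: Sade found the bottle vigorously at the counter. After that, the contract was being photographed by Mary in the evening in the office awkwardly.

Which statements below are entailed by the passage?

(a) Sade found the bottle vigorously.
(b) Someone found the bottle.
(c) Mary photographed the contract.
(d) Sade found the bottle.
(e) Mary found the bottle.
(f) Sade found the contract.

(a) Entailed — this follows by dropping conjuncts from the finding event's description.
(b) Entailed — dropping 'at the counter', 'vigorously' and generalizing the agent leaves a sub-description the original still satisfies.
(c) Not entailed — 'was photographing' is progressive on an accomplishment; it does not entail the completed 'photographed'.
(d) Entailed — dropping 'at the counter', 'vigorously' leaves a sub-description the original still satisfies.
(e) Not entailed — the passage has Sade finding the bottle, not Mary.
(f) Not entailed — Sade found the bottle, not the contract; the contract belongs to the photographing event.

(a), (b), (d)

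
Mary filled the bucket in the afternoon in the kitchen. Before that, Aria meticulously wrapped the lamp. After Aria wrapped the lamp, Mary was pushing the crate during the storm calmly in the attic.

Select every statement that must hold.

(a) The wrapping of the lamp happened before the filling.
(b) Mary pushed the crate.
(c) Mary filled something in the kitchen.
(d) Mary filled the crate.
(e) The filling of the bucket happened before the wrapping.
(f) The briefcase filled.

(a), (b), (c)

(a) Entailed — the narrative places the wrapping before the filling.
(b) Entailed — 'push' is an activity; 'was pushing' entails that some pushing happened, so 'pushed' holds.
(c) Entailed — this follows by dropping conjuncts from the filling event's description.
(d) Not entailed — Mary filled the bucket, not the crate; the crate belongs to the pushing event.
(e) Not entailed — the narrative places the wrapping before the filling, not after.
(f) Not entailed — the bucket is what filled, not the briefcase.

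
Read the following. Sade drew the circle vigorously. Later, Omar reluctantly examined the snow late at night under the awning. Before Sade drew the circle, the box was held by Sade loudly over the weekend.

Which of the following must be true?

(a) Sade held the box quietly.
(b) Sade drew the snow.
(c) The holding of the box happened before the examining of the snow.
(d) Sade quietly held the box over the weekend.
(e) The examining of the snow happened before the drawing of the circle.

(a) Not entailed — 'quietly' adds a manner not in (and inconsistent with) the original.
(b) Not entailed — Sade drew the circle, not the snow; the snow belongs to the examining event.
(c) Entailed — the narrative places the holding before the examining.
(d) Not entailed — 'quietly' adds a manner not in (and inconsistent with) the original.
(e) Not entailed — the narrative places the drawing before the examining, not after.

(c)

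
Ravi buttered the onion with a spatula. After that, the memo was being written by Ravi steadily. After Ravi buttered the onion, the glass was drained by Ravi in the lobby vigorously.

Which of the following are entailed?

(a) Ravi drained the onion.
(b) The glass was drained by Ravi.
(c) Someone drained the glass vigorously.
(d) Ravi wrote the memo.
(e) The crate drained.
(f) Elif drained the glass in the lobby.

(a) Not entailed — Ravi drained the glass, not the onion; the onion belongs to the buttering event.
(b) Entailed — the original entails any weakening of itself; this just drops 'vigorously', 'in the lobby'.
(c) Entailed — the original entails any weakening of itself; this just drops 'in the lobby' and generalizes the agent.
(d) Not entailed — 'was writing' is progressive on an accomplishment; it does not entail the completed 'wrote'.
(e) Not entailed — the glass is what drained, not the crate.
(f) Not entailed — the passage has Ravi draining the glass, not Elif.

(b), (c)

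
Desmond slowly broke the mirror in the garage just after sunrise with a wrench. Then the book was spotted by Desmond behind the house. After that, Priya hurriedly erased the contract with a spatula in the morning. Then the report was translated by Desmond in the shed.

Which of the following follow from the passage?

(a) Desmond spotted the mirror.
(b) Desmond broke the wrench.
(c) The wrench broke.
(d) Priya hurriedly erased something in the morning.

(d)

(a) Not entailed — Desmond spotted the book, not the mirror; the mirror belongs to the breaking event.
(b) Not entailed — the wrench is the instrument, not what was broken.
(c) Not entailed — the mirror is what broke, not the wrench.
(d) Entailed — this follows by dropping conjuncts from the erasing event's description.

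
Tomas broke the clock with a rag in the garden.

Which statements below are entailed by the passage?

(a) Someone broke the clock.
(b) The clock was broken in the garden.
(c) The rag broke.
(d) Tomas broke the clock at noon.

(a) Entailed — every conjunct here is already in the original breaking event.
(b) Entailed — every conjunct here is already in the original breaking event.
(c) Not entailed — the clock is what broke, not the rag.
(d) Not entailed — 'at noon' adds information not in the original event.

(a), (b)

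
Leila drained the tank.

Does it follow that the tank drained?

yes

'Leila drained the tank' is the causative; it entails the inchoative 'the tank drained'.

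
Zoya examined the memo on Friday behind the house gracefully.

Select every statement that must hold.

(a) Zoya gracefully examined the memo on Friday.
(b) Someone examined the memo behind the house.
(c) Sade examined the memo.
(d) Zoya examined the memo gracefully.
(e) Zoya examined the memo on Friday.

(a) Entailed — dropping 'behind the house' leaves a sub-description the original still satisfies.
(b) Entailed — the original entails any weakening of itself; this just drops 'gracefully', 'on Friday' and generalizes the agent.
(c) Not entailed — the passage has Zoya examining the memo, not Sade.
(d) Entailed — every conjunct here is already in the original examining event.
(e) Entailed — the original entails any weakening of itself; this just drops 'gracefully', 'behind the house'.

(a), (b), (d), (e)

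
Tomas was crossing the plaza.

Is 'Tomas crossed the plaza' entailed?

no

'was crossing' is progressive; for an accomplishment like 'cross the plaza', it doesn't entail completion.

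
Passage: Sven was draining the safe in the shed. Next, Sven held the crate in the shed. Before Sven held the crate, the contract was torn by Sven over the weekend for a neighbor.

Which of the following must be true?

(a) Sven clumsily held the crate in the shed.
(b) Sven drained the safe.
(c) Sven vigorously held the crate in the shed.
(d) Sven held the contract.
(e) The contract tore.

(a) Not entailed — 'clumsily' adds information not in the original event.
(b) Not entailed — 'was draining' is progressive on an accomplishment; it does not entail the completed 'drained'.
(c) Not entailed — 'vigorously' adds information not in the original event.
(d) Not entailed — Sven held the crate, not the contract; the contract belongs to the tearing event.
(e) Entailed — 'Sven tore the contract' is causative; it entails the inchoative 'the contract tore'.

(e)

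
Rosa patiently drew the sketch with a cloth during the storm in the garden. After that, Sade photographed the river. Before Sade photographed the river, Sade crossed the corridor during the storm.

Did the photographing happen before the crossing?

no

The narrative orders the crossing before the photographing.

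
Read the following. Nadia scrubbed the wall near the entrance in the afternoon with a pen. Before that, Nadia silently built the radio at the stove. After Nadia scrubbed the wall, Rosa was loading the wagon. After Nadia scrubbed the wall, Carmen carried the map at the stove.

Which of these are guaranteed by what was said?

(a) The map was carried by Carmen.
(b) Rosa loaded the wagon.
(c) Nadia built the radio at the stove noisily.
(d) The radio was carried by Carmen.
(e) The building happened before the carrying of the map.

(a), (e)

(a) Entailed — dropping 'at the stove' leaves a sub-description the original still satisfies.
(b) Not entailed — 'was loading' is progressive on an accomplishment; it does not entail the completed 'loaded'.
(c) Not entailed — 'noisily' adds a manner not in (and inconsistent with) the original.
(d) Not entailed — Carmen carried the map, not the radio; the radio belongs to the building event.
(e) Entailed — the narrative places the building before the carrying.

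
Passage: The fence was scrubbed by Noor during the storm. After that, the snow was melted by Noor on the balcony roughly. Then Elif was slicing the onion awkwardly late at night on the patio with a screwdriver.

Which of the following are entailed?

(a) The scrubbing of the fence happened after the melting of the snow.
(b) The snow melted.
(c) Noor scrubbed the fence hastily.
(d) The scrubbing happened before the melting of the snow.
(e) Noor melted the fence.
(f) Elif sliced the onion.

(a) Not entailed — the narrative places the scrubbing before the melting, not after.
(b) Entailed — 'Noor melted the snow' is causative; it entails the inchoative 'the snow melted'.
(c) Not entailed — 'hastily' adds information not in the original event.
(d) Entailed — the narrative places the scrubbing before the melting.
(e) Not entailed — Noor melted the snow, not the fence; the fence belongs to the scrubbing event.
(f) Not entailed — 'was slicing' is progressive on an accomplishment; it does not entail the completed 'sliced'.

(b), (d)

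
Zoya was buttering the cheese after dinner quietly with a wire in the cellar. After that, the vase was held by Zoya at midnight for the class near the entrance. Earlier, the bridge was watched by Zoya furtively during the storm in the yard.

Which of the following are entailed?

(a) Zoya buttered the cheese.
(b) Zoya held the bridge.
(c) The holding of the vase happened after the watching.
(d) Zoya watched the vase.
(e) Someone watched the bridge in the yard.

(a) Not entailed — 'was buttering' is progressive on an accomplishment; it does not entail the completed 'buttered'.
(b) Not entailed — Zoya held the vase, not the bridge; the bridge belongs to the watching event.
(c) Entailed — the narrative places the watching before the holding.
(d) Not entailed — Zoya watched the bridge, not the vase; the vase belongs to the holding event.
(e) Entailed — dropping 'furtively', 'during the storm' and generalizing the agent leaves a sub-description the original still satisfies.

(c), (e)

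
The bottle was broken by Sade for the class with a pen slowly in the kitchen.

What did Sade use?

a pen

'with a pen' marks the instrument of the breaking event.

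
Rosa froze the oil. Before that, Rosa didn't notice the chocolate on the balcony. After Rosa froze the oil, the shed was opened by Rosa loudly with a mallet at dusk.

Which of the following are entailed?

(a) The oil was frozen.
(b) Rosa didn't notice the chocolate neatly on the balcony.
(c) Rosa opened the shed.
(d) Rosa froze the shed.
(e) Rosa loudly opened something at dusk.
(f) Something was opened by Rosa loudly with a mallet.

(a) Entailed — the original entails any weakening of itself; this just generalizes the agent.
(b) Entailed — under negation, adding a further restriction is entailed: if no such noticing event occurred, none occurred neatly either.
(c) Entailed — dropping 'at dusk', 'with a mallet', 'loudly' leaves a sub-description the original still satisfies.
(d) Not entailed — Rosa froze the oil, not the shed; the shed belongs to the opening event.
(e) Entailed — every conjunct here is already in the original opening event.
(f) Entailed — every conjunct here is already in the original opening event.

(a), (b), (c), (e), (f)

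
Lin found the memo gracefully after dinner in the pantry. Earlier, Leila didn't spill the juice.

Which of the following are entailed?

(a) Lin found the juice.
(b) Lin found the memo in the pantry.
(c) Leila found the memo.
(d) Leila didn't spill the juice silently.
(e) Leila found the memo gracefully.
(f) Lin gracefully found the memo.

(a) Not entailed — Lin found the memo, not the juice; the juice belongs to the spilling event.
(b) Entailed — the original entails any weakening of itself; this just drops 'after dinner', 'gracefully'.
(c) Not entailed — the passage has Lin finding the memo, not Leila.
(d) Entailed — under negation, adding a further restriction is entailed: if no such spilling event occurred, none occurred silently either.
(e) Not entailed — the passage has Lin finding the memo, not Leila.
(f) Entailed — the original entails any weakening of itself; this just drops 'after dinner', 'in the pantry'.

(b), (d), (f)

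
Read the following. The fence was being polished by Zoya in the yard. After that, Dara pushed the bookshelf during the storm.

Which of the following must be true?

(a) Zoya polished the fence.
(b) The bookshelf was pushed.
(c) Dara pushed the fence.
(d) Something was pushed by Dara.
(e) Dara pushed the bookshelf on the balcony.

(a), (b), (d)

(a) Entailed — 'polish' is an activity; 'was polishing' entails that some polishing happened, so 'polished' holds.
(b) Entailed — the original entails any weakening of itself; this just drops 'during the storm' and generalizes the agent.
(c) Not entailed — Dara pushed the bookshelf, not the fence; the fence belongs to the polishing event.
(d) Entailed — dropping 'during the storm' and generalizing the patient leaves a sub-description the original still satisfies.
(e) Not entailed — 'on the balcony' adds information not in the original event.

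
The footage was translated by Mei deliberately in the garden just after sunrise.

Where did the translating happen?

'in the garden' marks the location of the translating event.

in the garden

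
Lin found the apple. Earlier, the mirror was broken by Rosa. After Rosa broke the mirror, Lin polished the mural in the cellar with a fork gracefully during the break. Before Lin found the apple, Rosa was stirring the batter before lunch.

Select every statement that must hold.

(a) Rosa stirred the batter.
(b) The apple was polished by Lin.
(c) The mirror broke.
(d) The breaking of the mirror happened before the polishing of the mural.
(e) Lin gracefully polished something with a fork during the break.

(a), (c), (d), (e)

(a) Entailed — 'stir' is an activity; 'was stirring' entails that some stirring happened, so 'stirred' holds.
(b) Not entailed — Lin polished the mural, not the apple; the apple belongs to the finding event.
(c) Entailed — 'Rosa broke the mirror' is causative; it entails the inchoative 'the mirror broke'.
(d) Entailed — the narrative places the breaking before the polishing.
(e) Entailed — dropping 'in the cellar' and generalizing the patient leaves a sub-description the original still satisfies.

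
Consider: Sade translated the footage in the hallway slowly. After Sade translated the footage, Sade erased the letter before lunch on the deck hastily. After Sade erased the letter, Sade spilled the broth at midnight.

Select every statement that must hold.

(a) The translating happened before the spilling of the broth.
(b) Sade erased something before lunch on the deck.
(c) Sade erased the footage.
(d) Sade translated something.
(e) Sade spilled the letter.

(a), (b), (d)

(a) Entailed — the narrative places the translating before the spilling.
(b) Entailed — the original entails any weakening of itself; this just drops 'hastily' and generalizes the patient.
(c) Not entailed — Sade erased the letter, not the footage; the footage belongs to the translating event.
(d) Entailed — the original entails any weakening of itself; this just drops 'in the hallway', 'slowly' and generalizes the patient.
(e) Not entailed — Sade spilled the broth, not the letter; the letter belongs to the erasing event.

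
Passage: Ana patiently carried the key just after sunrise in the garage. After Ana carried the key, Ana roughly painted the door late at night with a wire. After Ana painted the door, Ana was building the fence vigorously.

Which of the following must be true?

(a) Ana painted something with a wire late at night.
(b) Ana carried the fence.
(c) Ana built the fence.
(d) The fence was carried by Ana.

(a)

(a) Entailed — every conjunct here is already in the original painting event.
(b) Not entailed — Ana carried the key, not the fence; the fence belongs to the building event.
(c) Not entailed — 'was building' is progressive on an accomplishment; it does not entail the completed 'built'.
(d) Not entailed — Ana carried the key, not the fence; the fence belongs to the building event.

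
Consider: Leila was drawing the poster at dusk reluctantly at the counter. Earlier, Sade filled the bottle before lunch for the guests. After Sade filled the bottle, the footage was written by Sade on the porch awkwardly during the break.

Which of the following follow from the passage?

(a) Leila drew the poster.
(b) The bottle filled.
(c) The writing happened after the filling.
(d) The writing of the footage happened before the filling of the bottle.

(a) Not entailed — 'was drawing' is progressive on an accomplishment; it does not entail the completed 'drew'.
(b) Entailed — 'Sade filled the bottle' is causative; it entails the inchoative 'the bottle filled'.
(c) Entailed — the narrative places the filling before the writing.
(d) Not entailed — the narrative places the filling before the writing, not after.

(b), (c)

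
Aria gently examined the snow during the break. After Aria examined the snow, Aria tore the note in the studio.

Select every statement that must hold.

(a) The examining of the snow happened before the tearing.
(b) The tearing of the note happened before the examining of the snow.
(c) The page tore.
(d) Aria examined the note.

(a) Entailed — the narrative places the examining before the tearing.
(b) Not entailed — the narrative places the examining before the tearing, not after.
(c) Not entailed — the note is what tore, not the page.
(d) Not entailed — Aria examined the snow, not the note; the note belongs to the tearing event.

(a)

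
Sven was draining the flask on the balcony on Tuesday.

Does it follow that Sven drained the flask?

'was draining' is progressive; for an accomplishment like 'drain the flask', it doesn't entail completion.

no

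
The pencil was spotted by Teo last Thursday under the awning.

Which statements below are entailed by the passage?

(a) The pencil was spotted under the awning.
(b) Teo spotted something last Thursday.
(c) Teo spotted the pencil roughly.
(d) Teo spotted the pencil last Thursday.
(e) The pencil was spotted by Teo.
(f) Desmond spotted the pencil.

(a) Entailed — this follows by dropping conjuncts from the spotting event's description.
(b) Entailed — this follows by dropping conjuncts from the spotting event's description.
(c) Not entailed — 'roughly' adds information not in the original event.
(d) Entailed — every conjunct here is already in the original spotting event.
(e) Entailed — dropping 'under the awning', 'last Thursday' leaves a sub-description the original still satisfies.
(f) Not entailed — the passage has Teo spotting the pencil, not Desmond.

(a), (b), (d), (e)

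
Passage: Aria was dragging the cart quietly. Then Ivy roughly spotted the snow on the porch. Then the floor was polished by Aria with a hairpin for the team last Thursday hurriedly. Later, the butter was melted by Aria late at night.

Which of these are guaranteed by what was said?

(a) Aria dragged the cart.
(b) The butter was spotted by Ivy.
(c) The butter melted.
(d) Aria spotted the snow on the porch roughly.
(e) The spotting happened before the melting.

(a), (c), (e)

(a) Entailed — 'drag' is an activity; 'was dragging' entails that some dragging happened, so 'dragged' holds.
(b) Not entailed — Ivy spotted the snow, not the butter; the butter belongs to the melting event.
(c) Entailed — 'Aria melted the butter' is causative; it entails the inchoative 'the butter melted'.
(d) Not entailed — the passage has Ivy spotting the snow, not Aria.
(e) Entailed — the narrative places the spotting before the melting.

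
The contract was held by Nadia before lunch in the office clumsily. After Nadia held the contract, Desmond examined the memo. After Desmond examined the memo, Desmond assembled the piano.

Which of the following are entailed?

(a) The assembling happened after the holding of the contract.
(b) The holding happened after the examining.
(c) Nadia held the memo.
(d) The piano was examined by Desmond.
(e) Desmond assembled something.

(a), (e)

(a) Entailed — the narrative places the holding before the assembling.
(b) Not entailed — the narrative places the holding before the examining, not after.
(c) Not entailed — Nadia held the contract, not the memo; the memo belongs to the examining event.
(d) Not entailed — Desmond examined the memo, not the piano; the piano belongs to the assembling event.
(e) Entailed — generalizing the patient leaves a sub-description the original still satisfies.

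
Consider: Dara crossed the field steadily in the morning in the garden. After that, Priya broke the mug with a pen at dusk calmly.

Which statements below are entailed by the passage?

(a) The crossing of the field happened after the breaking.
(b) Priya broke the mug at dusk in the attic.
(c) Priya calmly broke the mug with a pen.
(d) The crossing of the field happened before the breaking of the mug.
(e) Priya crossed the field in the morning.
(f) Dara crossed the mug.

(a) Not entailed — the narrative places the crossing before the breaking, not after.
(b) Not entailed — 'in the attic' adds information not in the original event.
(c) Entailed — dropping 'at dusk' leaves a sub-description the original still satisfies.
(d) Entailed — the narrative places the crossing before the breaking.
(e) Not entailed — the passage has Dara crossing the field, not Priya.
(f) Not entailed — Dara crossed the field, not the mug; the mug belongs to the breaking event.

(c), (d)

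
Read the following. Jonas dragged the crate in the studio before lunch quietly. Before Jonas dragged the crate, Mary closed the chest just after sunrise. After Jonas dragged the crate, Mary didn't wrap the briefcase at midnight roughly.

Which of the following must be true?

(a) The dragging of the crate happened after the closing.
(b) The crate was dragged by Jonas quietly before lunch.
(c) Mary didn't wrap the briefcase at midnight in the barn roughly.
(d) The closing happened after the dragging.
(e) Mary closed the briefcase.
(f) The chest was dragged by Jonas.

(a), (b), (c)

(a) Entailed — the narrative places the closing before the dragging.
(b) Entailed — dropping 'in the studio' leaves a sub-description the original still satisfies.
(c) Entailed — under negation, adding a further restriction is entailed: if no such wrapping event occurred, none occurred in the barn either.
(d) Not entailed — the narrative places the closing before the dragging, not after.
(e) Not entailed — Mary closed the chest, not the briefcase; the briefcase belongs to the wrapping event.
(f) Not entailed — Jonas dragged the crate, not the chest; the chest belongs to the closing event.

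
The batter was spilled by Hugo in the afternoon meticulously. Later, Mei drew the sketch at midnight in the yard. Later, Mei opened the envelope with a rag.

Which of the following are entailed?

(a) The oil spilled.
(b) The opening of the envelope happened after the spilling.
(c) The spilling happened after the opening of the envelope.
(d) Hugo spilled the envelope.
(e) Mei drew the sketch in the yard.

(a) Not entailed — the batter is what spilled, not the oil.
(b) Entailed — the narrative places the spilling before the opening.
(c) Not entailed — the narrative places the spilling before the opening, not after.
(d) Not entailed — Hugo spilled the batter, not the envelope; the envelope belongs to the opening event.
(e) Entailed — the original entails any weakening of itself; this just drops 'at midnight'.

(b), (e)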